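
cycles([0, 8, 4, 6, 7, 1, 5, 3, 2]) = (1 8 2 4 7 3 6 5)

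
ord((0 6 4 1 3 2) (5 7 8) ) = 6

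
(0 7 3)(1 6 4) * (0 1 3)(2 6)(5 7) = (0 5 7)(1 2 6 4 3)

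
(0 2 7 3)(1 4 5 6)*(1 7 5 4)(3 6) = (0 2 5 3)(6 7)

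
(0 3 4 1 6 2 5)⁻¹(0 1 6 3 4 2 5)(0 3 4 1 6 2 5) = (0 3 6 2 4 1 5)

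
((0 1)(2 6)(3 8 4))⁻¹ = (0 1)(2 6)(3 4 8)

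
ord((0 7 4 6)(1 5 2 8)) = 4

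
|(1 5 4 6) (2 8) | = 4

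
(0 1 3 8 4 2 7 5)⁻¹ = (0 5 7 2 4 8 3 1)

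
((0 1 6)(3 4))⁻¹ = (0 6 1)(3 4)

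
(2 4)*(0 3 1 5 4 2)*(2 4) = (0 3 1 5 2 4)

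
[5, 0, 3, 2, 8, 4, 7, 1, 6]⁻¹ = [1, 7, 3, 2, 5, 0, 8, 6, 4]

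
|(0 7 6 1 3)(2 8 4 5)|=20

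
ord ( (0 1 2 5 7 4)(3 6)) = 6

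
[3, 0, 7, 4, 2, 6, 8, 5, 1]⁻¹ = [1, 8, 4, 0, 3, 7, 5, 2, 6]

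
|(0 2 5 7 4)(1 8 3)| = 15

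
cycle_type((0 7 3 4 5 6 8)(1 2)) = 2.7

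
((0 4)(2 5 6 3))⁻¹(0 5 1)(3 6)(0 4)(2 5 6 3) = (1 4 6)(2 3)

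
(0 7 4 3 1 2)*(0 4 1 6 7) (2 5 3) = (1 5 3 6 7) (2 4) 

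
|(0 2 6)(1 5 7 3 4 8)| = 6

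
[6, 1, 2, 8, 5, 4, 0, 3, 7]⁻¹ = [6, 1, 2, 7, 5, 4, 0, 8, 3]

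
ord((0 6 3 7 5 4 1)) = 7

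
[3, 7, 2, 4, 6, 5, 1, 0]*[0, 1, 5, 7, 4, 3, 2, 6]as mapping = [0→7, 1→6, 2→5, 3→4, 4→2, 5→3, 6→1, 7→0]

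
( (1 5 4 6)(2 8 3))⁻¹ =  (1 6 4 5)(2 3 8)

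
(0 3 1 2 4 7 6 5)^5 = (0 7 1 5 4 3 6 2)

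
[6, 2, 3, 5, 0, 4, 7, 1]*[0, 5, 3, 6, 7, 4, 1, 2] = [1, 3, 6, 4, 0, 7, 2, 5]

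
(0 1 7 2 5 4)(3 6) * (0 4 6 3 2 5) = (0 1 7 5 6 2)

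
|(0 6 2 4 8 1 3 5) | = 8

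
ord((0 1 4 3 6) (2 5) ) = 10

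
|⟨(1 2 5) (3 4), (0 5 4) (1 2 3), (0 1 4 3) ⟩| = 720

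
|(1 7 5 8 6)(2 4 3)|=15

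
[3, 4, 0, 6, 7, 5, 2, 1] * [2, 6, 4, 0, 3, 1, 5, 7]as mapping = [0→0, 1→3, 2→2, 3→5, 4→7, 5→1, 6→4, 7→6]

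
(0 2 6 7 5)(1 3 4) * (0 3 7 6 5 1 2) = (1 7)(2 5 3 4)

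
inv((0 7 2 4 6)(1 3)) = (0 6 4 2 7)(1 3)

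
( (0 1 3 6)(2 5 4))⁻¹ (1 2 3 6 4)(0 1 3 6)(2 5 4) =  (0 2 3 5 6)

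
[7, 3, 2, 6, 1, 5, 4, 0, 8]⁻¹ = [7, 4, 2, 1, 6, 5, 3, 0, 8]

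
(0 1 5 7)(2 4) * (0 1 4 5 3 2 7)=(0 4 7 1 3 2 5)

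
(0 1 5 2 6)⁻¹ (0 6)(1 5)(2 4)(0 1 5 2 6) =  (0 1)(2 5)(4 6)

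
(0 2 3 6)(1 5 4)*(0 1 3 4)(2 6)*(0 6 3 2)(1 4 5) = (0 3)(2 5 6 4)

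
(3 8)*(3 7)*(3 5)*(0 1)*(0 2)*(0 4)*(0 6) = (0 1 2 4 6)(3 8 7 5)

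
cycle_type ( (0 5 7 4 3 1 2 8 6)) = 9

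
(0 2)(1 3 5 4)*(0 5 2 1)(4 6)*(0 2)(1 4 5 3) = (0 4 2 3)(5 6)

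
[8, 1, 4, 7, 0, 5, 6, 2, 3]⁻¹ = [4, 1, 7, 8, 2, 5, 6, 3, 0]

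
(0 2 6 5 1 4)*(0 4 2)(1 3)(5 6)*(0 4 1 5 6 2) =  (0 4 1)(2 6)(3 5)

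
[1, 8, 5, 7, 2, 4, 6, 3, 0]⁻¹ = [8, 0, 4, 7, 5, 2, 6, 3, 1]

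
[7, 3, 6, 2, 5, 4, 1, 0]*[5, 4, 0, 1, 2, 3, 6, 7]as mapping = [0→7, 1→1, 2→6, 3→0, 4→3, 5→2, 6→4, 7→5]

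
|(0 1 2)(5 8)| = 6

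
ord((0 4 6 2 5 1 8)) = 7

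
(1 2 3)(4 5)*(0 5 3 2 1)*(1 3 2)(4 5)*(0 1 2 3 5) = (0 4 3 1 5)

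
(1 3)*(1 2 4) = (1 3 2 4)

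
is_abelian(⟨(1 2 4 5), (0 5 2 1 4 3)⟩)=no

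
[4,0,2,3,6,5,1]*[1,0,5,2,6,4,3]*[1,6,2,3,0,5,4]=[4,6,5,2,3,0,1]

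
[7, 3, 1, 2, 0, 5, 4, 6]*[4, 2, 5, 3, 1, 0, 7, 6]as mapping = [0→6, 1→3, 2→2, 3→5, 4→4, 5→0, 6→1, 7→7]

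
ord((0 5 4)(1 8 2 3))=12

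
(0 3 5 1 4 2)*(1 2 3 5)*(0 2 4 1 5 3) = (0 3 5 4)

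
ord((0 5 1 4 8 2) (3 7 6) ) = 6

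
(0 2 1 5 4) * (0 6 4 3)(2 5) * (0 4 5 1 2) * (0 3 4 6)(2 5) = (0 1 3 6 2 5 4)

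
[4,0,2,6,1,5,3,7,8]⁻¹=[1,4,2,6,0,5,3,7,8]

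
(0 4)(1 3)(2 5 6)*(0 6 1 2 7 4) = (1 3 2 5)(4 6 7)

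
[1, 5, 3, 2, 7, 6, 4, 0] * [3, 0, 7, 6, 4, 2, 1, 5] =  [0, 2, 6, 7, 5, 1, 4, 3]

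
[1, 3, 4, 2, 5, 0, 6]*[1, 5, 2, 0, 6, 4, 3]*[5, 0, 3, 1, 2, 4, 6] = [4, 5, 6, 3, 2, 0, 1]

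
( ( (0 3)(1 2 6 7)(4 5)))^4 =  ()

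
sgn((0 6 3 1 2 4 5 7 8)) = 1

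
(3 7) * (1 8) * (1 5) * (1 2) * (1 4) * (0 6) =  (0 6)(1 8 5 2 4)(3 7)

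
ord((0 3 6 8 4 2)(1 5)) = 6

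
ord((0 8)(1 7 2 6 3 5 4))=14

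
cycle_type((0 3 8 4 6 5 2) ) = 7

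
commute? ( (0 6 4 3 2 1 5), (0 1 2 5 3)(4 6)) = no: (0 6 4 3 2 1 5)*(0 1 2 5 3)(4 6) = (0 4)(1 3 5), (0 1 2 5 3)(4 6)*(0 6 4 3 2 1 5) = (0 5 2)(3 6)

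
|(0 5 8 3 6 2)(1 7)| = 6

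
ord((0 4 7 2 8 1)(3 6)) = 6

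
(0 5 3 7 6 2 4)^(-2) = (0 2 7 5 4 6 3)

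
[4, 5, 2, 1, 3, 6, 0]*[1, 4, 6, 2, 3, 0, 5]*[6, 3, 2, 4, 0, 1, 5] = [4, 6, 5, 0, 2, 1, 3]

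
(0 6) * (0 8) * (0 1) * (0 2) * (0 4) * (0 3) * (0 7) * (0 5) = (0 6 8 1 2 4 3 7 5)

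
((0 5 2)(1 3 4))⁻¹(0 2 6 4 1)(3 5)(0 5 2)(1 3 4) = (0 6 1 3 5)(2 4)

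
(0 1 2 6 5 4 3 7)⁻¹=(0 7 3 4 5 6 2 1)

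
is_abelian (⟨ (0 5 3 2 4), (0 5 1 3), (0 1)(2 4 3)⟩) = no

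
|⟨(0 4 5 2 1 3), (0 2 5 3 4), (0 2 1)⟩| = 720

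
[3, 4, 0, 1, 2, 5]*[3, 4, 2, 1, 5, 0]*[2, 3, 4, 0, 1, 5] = [3, 5, 0, 1, 4, 2]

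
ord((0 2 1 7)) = 4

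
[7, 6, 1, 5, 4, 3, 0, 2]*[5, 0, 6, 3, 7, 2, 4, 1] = [1, 4, 0, 2, 7, 3, 5, 6]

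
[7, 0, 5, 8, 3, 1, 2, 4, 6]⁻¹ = [1, 5, 6, 4, 7, 2, 8, 0, 3]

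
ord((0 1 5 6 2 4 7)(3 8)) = 14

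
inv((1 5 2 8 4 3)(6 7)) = (1 3 4 8 2 5)(6 7)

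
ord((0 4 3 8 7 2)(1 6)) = 6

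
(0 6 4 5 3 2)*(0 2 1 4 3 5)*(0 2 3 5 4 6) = (1 6 5 4 2 3) 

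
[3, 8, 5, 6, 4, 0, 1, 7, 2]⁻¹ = [5, 6, 8, 0, 4, 2, 3, 7, 1]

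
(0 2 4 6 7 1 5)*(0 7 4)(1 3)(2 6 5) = (0 6 4 5 7 3 1 2)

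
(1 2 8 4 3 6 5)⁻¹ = (1 5 6 3 4 8 2)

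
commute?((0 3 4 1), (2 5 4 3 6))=no:(0 3 4 1)*(2 5 4 3 6)=(0 6 2 5 4 1), (2 5 4 3 6)*(0 3 4 1)=(0 3 6 2 5 1)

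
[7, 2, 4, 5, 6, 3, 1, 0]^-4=[0, 1, 2, 3, 4, 5, 6, 7]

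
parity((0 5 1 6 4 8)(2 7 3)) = odd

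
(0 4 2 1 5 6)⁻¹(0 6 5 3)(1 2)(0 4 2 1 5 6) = (0 6 3 4)(1 5)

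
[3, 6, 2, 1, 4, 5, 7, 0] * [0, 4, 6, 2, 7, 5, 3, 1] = [2, 3, 6, 4, 7, 5, 1, 0]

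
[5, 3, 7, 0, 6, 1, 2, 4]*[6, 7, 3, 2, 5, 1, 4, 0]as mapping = [0→1, 1→2, 2→0, 3→6, 4→4, 5→7, 6→3, 7→5]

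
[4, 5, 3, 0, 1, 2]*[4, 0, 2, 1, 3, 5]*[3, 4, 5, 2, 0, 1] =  [2, 1, 4, 0, 3, 5]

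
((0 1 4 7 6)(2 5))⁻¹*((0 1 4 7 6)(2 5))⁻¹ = (0 7 1 6 4)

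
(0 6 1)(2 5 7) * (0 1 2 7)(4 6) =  (0 4 6 2 5)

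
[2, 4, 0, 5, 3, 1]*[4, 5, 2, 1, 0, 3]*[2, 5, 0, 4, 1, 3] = [0, 2, 1, 4, 5, 3]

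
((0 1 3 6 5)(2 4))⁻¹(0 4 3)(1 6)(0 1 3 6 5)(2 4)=(1 2 6)(3 5)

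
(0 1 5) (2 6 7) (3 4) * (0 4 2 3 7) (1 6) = (0 6) (1 5 4 7 3 2) 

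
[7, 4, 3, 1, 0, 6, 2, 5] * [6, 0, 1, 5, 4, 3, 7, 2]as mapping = [0→2, 1→4, 2→5, 3→0, 4→6, 5→7, 6→1, 7→3]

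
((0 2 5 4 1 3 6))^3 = (0 4 6 5 3 2 1)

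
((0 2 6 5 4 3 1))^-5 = (0 6 4 1 2 5 3)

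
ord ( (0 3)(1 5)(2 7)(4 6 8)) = 6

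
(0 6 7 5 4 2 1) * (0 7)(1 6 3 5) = (0 3 5 4 2 6)(1 7)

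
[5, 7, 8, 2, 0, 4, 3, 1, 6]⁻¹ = [4, 7, 3, 6, 5, 0, 8, 1, 2]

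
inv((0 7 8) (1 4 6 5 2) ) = (0 8 7) (1 2 5 6 4) 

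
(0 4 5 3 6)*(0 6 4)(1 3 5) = (1 3 4)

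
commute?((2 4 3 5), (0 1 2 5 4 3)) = no:(2 4 3 5)*(0 1 2 5 4 3) = (0 1 2 3 4), (0 1 2 5 4 3)*(2 4 3 5) = (0 1 4 5 3)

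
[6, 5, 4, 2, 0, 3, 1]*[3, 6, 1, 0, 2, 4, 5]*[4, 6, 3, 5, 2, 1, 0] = [1, 2, 3, 6, 5, 4, 0]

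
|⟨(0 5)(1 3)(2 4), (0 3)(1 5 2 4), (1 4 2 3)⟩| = 720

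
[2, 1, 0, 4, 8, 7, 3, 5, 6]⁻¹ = [2, 1, 0, 6, 3, 7, 8, 5, 4]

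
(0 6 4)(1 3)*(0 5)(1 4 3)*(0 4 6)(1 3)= (1 3 6)(4 5)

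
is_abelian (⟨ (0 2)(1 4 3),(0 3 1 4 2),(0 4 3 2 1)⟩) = no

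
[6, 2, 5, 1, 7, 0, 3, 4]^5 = [5, 3, 1, 6, 7, 2, 0, 4]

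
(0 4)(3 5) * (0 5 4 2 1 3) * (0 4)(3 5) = (0 2 1 5 4 3)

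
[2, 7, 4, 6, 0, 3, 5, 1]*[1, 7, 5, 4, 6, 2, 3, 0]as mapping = [0→5, 1→0, 2→6, 3→3, 4→1, 5→4, 6→2, 7→7]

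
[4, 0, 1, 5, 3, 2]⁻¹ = [1, 2, 5, 4, 0, 3]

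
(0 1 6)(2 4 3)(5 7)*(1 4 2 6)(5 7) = (0 4 3 6)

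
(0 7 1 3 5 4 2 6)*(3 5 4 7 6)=(0 6)(1 5 7)(2 3 4)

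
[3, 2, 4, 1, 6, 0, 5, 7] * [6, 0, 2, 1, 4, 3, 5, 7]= [1, 2, 4, 0, 5, 6, 3, 7] 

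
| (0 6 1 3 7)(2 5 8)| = 15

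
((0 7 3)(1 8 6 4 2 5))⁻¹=(0 3 7)(1 5 2 4 6 8)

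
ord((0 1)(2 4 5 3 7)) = 10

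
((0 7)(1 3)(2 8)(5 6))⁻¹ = (0 7)(1 3)(2 8)(5 6)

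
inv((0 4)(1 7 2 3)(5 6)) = (0 4)(1 3 2 7)(5 6)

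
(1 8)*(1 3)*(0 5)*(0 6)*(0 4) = (0 5 6 4)(1 8 3)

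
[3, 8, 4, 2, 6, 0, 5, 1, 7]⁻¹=[5, 7, 3, 0, 2, 6, 4, 8, 1]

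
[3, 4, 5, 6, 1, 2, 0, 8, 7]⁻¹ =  [6, 4, 5, 0, 1, 2, 3, 8, 7]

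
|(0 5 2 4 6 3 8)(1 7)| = 14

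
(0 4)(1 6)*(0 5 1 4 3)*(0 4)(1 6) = (0 3 4 5 6)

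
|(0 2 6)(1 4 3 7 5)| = 15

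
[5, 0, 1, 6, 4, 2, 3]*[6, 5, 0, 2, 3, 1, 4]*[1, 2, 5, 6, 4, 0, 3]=[2, 3, 0, 4, 6, 1, 5]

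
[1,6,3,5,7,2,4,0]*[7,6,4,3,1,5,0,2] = [6,0,3,5,2,4,1,7]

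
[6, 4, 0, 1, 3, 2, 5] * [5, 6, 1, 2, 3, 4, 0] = [0, 3, 5, 6, 2, 1, 4]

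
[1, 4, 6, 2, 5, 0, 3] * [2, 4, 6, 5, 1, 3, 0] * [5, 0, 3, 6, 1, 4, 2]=[1, 0, 5, 2, 6, 3, 4]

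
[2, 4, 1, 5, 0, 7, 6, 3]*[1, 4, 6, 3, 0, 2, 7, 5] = [6, 0, 4, 2, 1, 5, 7, 3]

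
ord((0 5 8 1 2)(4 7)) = 10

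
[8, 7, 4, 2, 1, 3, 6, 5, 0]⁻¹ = [8, 4, 3, 5, 2, 7, 6, 1, 0]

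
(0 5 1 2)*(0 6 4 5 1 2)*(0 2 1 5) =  (0 5 1 2 6 4)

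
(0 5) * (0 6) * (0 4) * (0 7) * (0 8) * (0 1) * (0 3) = (0 5 6 4 7 8 1 3)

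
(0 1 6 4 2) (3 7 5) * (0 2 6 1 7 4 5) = (0 7) (3 4 6 5) 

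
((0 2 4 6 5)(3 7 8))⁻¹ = (0 5 6 4 2)(3 8 7)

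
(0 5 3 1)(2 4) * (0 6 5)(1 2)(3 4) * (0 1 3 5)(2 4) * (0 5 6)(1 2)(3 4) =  (0 2 6 5 1)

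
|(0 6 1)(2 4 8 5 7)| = 15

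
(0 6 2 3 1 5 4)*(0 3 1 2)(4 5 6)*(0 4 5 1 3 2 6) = (0 5 1)(2 3 6 4)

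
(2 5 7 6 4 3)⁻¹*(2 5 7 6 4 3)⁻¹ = (2 4 7)(3 6 5)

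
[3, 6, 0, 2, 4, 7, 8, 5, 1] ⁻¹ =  [2, 8, 3, 0, 4, 7, 1, 5, 6] 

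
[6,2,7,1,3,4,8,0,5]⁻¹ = [7,3,1,4,5,8,0,2,6]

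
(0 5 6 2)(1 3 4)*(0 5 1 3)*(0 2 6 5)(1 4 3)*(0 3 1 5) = (0 4 5)(1 2 3)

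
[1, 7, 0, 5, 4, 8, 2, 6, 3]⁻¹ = [2, 0, 6, 8, 4, 3, 7, 1, 5]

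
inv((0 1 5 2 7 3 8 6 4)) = (0 4 6 8 3 7 2 5 1)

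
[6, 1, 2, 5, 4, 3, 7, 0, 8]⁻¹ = [7, 1, 2, 5, 4, 3, 0, 6, 8]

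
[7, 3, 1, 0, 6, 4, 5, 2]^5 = [0, 1, 2, 3, 5, 6, 4, 7]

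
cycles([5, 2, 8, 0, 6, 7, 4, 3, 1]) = (0 5 7 3)(1 2 8)(4 6)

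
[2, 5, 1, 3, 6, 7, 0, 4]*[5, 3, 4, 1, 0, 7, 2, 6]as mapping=[0→4, 1→7, 2→3, 3→1, 4→2, 5→6, 6→5, 7→0]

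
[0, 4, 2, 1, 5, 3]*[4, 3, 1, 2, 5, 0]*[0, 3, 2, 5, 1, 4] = [1, 4, 3, 5, 0, 2]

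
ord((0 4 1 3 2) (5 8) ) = 10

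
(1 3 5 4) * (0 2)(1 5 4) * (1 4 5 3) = (0 2)(3 5 4)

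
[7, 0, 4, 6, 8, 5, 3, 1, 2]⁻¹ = [1, 7, 8, 6, 2, 5, 3, 0, 4]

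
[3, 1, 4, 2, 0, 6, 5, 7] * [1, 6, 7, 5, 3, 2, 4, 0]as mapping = [0→5, 1→6, 2→3, 3→7, 4→1, 5→4, 6→2, 7→0]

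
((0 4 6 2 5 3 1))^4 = (0 5 4 3 6 1 2)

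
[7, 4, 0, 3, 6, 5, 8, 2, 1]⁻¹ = [2, 8, 7, 3, 1, 5, 4, 0, 6]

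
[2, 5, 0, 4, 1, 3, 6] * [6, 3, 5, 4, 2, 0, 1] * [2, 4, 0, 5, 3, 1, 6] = [1, 2, 6, 0, 5, 3, 4]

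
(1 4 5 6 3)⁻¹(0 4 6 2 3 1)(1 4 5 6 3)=(0 5 3 2 1 4)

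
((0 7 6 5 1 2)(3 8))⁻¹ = (0 2 1 5 6 7)(3 8)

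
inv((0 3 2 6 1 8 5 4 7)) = (0 7 4 5 8 1 6 2 3)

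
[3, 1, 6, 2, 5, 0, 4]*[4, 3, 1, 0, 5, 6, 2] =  [0, 3, 2, 1, 6, 4, 5]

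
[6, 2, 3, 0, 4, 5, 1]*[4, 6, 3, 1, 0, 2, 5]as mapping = [0→5, 1→3, 2→1, 3→4, 4→0, 5→2, 6→6]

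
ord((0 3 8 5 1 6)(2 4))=6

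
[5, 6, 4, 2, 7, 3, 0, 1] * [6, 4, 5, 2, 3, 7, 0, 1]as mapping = [0→7, 1→0, 2→3, 3→5, 4→1, 5→2, 6→6, 7→4]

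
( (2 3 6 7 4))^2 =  (2 6 4 3 7)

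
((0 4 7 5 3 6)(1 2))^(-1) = (0 6 3 5 7 4)(1 2)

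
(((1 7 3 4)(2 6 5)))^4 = (2 6 5)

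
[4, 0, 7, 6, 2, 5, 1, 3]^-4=[7, 2, 6, 0, 3, 5, 4, 1]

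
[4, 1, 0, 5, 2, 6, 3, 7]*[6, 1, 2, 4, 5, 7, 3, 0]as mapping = [0→5, 1→1, 2→6, 3→7, 4→2, 5→3, 6→4, 7→0]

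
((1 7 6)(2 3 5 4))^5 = (1 6 7)(2 3 5 4)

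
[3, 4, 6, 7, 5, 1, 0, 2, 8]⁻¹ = [6, 5, 7, 0, 1, 4, 2, 3, 8]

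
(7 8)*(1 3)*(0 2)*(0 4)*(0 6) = (0 2 4 6)(1 3)(7 8)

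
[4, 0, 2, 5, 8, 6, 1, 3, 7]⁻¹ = [1, 6, 2, 7, 0, 3, 5, 8, 4]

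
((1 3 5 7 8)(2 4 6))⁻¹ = (1 8 7 5 3)(2 6 4)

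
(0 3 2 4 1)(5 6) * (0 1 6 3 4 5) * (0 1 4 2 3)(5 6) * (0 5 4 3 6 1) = (0 2 1 3 6)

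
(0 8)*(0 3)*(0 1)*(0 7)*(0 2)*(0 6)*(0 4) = (0 8 3 1 7 2 6 4)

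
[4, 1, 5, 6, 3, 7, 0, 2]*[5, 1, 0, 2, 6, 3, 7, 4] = [6, 1, 3, 7, 2, 4, 5, 0]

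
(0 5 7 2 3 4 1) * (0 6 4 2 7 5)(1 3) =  (1 6 4 3 2)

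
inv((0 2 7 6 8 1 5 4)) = (0 4 5 1 8 6 7 2)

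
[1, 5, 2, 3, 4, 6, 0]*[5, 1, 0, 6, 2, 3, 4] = [1, 3, 0, 6, 2, 4, 5]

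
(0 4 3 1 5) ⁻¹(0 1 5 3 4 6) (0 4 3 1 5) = (0 1 3 6 4 5) 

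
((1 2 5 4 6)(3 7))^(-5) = (3 7)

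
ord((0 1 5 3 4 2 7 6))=8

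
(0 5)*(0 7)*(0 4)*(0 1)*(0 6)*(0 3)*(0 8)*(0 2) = (0 5 7 4 1 6 3 8 2)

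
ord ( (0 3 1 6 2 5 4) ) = 7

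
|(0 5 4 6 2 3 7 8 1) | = 9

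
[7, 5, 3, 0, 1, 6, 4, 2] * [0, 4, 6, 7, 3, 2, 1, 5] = [5, 2, 7, 0, 4, 1, 3, 6]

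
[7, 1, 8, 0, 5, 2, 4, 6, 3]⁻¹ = [3, 1, 5, 8, 6, 4, 7, 0, 2]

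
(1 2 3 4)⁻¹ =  (1 4 3 2)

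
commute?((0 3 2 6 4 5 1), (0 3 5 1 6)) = no:(0 3 2 6 4 5 1) * (0 3 5 1 6) = (0 5 6 4 1 3 2), (0 3 5 1 6) * (0 3 2 6 4 5 1) = (0 2 6 3 1 4 5)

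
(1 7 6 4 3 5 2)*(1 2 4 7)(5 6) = (3 6 7 5 4)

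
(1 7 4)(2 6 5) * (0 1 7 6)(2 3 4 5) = (0 1 6 2)(3 4 7 5)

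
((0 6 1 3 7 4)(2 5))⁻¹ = (0 4 7 3 1 6)(2 5)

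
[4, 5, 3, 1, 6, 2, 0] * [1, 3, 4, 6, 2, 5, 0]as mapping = [0→2, 1→5, 2→6, 3→3, 4→0, 5→4, 6→1]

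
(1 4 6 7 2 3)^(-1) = (1 3 2 7 6 4)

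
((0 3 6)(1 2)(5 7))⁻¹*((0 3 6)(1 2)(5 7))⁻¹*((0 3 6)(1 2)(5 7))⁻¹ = (1 2)(5 7)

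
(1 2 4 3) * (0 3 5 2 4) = (0 3 1 4 5 2) 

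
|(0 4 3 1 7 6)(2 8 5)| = 6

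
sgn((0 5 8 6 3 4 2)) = 1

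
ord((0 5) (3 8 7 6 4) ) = 10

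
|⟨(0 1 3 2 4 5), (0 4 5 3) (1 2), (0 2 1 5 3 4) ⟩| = 720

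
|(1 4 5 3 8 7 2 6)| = 8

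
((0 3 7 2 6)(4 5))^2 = (0 7 6 3 2)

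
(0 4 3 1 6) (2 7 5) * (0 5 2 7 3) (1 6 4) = (0 1 4) (2 3 6 5 7) 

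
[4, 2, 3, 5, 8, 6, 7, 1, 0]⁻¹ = [8, 7, 1, 2, 0, 3, 5, 6, 4]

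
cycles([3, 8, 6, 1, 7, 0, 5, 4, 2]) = (0 3 1 8 2 6 5) (4 7) 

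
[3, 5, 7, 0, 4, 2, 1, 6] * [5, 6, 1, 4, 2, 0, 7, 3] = [4, 0, 3, 5, 2, 1, 6, 7]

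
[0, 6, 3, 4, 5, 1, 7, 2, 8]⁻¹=[0, 5, 7, 2, 3, 4, 1, 6, 8]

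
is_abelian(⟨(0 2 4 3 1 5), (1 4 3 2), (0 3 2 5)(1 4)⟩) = no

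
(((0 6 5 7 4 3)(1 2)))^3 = (0 7)(1 2)(3 5)(4 6)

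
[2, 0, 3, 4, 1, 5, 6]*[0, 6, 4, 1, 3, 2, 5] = [4, 0, 1, 3, 6, 2, 5]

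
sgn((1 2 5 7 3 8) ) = -1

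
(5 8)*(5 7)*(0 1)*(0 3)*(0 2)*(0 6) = (0 1 3 2 6)(5 8 7)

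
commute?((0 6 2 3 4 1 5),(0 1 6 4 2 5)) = no:(0 6 2 3 4 1 5)*(0 1 6 4 2 5) = (0 4 6 5 1)(2 3),(0 1 6 4 2 5)*(0 6 2 3 4 1 5) = (0 5 6 1 2)(3 4)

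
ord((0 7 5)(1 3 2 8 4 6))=6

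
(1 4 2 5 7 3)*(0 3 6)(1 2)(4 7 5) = (0 3 2 4 1 7 6)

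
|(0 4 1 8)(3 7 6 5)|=4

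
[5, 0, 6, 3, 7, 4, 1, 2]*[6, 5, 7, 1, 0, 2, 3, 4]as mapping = [0→2, 1→6, 2→3, 3→1, 4→4, 5→0, 6→5, 7→7]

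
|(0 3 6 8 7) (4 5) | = 10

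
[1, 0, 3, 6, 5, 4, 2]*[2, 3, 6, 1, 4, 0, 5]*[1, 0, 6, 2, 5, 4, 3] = [2, 6, 0, 4, 1, 5, 3]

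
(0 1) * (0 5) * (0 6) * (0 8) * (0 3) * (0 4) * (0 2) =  (0 1 5 6 8 3 4 2)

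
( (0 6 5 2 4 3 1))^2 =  (0 5 4 1 6 2 3)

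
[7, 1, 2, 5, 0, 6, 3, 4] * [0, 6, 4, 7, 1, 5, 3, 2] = [2, 6, 4, 5, 0, 3, 7, 1]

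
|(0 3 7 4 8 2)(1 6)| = 6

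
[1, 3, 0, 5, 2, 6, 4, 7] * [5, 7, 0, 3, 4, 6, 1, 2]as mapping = [0→7, 1→3, 2→5, 3→6, 4→0, 5→1, 6→4, 7→2]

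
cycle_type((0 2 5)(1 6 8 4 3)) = 3.5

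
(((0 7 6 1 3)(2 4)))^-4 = (0 7 6 1 3)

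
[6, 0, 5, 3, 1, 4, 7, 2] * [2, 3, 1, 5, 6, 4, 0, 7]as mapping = [0→0, 1→2, 2→4, 3→5, 4→3, 5→6, 6→7, 7→1]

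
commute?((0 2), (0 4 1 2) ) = no:(0 2) * (0 4 1 2) = (1 2 4), (0 4 1 2) * (0 2) = (0 4 1) 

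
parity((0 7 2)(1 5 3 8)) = odd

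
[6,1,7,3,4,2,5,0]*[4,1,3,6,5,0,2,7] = [2,1,7,6,5,3,0,4]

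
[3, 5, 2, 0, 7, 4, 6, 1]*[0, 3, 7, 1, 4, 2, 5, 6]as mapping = [0→1, 1→2, 2→7, 3→0, 4→6, 5→4, 6→5, 7→3]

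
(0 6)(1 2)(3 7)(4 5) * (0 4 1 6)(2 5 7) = (1 5)(2 6 4 7 3)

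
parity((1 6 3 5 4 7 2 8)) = odd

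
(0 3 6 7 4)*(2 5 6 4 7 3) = (0 2 5 6 3 4)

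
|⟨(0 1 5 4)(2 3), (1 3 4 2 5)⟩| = 360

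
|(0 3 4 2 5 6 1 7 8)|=9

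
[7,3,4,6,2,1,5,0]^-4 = [0,1,2,3,4,5,6,7]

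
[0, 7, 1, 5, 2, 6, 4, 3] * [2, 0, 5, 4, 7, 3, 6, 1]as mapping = [0→2, 1→1, 2→0, 3→3, 4→5, 5→6, 6→7, 7→4]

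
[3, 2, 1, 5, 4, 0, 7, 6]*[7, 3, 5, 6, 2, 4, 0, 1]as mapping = [0→6, 1→5, 2→3, 3→4, 4→2, 5→7, 6→1, 7→0]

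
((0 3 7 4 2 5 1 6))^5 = (0 5 7 6 2 3 1 4)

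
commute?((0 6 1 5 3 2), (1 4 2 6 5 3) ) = no:(0 6 1 5 3 2)*(1 4 2 6 5 3) = (0 5 1 3 6 4 2), (1 4 2 6 5 3)*(0 6 1 5 3 2) = (0 6 3 5 2 1 4) 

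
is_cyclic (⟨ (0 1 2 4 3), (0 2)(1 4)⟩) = no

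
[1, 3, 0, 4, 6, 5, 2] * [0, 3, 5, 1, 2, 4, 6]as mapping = [0→3, 1→1, 2→0, 3→2, 4→6, 5→4, 6→5]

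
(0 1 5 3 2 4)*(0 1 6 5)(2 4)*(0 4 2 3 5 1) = (0 6 1 4)(2 3)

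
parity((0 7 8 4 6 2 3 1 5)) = even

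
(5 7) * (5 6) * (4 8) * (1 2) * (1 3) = (1 2 3)(4 8)(5 7 6)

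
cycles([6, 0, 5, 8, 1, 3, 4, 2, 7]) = (0 6 4 1)(2 5 3 8 7)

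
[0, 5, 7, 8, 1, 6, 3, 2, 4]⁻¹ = [0, 4, 7, 6, 8, 1, 5, 2, 3]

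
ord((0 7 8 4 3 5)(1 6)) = 6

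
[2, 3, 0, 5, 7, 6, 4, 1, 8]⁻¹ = [2, 7, 0, 1, 6, 3, 5, 4, 8]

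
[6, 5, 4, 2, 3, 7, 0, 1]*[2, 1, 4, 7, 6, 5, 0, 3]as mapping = [0→0, 1→5, 2→6, 3→4, 4→7, 5→3, 6→2, 7→1]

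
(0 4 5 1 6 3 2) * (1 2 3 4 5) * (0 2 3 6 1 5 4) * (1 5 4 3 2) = (0 3 6)(1 5 2)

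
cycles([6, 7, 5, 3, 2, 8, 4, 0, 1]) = (0 6 4 2 5 8 1 7)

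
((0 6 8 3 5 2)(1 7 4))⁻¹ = (0 2 5 3 8 6)(1 4 7)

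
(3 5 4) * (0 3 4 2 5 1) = (0 3 1)(2 5)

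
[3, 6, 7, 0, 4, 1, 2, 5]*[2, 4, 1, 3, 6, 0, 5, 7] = [3, 5, 7, 2, 6, 4, 1, 0]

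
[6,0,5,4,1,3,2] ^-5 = [2,6,3,1,0,4,5] 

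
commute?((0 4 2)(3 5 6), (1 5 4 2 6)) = no:(0 4 2)(3 5 6)*(1 5 4 2 6) = (0 2)(1 5)(3 4 6), (1 5 4 2 6)*(0 4 2)(3 5 6) = (0 4)(1 6)(2 3 5)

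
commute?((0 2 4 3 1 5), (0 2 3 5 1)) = no:(0 2 4 3 1 5)*(0 2 3 5 1) = (0 3)(2 4 5), (0 2 3 5 1)*(0 2 4 3 1 5) = (0 4 3)(1 2)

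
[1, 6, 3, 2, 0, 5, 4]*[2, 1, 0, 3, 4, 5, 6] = [1, 6, 3, 0, 2, 5, 4]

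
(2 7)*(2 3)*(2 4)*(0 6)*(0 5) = (0 6 5)(2 7 3 4)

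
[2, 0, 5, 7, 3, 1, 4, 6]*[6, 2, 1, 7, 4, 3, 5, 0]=[1, 6, 3, 0, 7, 2, 4, 5]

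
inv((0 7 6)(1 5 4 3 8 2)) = (0 6 7)(1 2 8 3 4 5)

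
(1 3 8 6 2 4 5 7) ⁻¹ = (1 7 5 4 2 6 8 3) 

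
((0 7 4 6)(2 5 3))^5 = (0 7 4 6)(2 3 5)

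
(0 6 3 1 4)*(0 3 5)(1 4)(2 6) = (0 2 6 5)(3 4)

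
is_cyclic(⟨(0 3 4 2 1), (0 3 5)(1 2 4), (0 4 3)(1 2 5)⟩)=no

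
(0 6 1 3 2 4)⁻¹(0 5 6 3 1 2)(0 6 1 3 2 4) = (1 2 3 4 6 5)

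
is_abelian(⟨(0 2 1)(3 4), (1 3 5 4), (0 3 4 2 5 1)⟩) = no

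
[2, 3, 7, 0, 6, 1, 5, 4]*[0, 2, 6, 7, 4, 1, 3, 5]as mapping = [0→6, 1→7, 2→5, 3→0, 4→3, 5→2, 6→1, 7→4]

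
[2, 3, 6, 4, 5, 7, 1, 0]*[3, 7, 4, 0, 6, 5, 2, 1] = [4, 0, 2, 6, 5, 1, 7, 3]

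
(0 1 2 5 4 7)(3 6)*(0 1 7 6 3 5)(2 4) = (0 7 1 4 6 5 2)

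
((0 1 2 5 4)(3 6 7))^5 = (3 7 6)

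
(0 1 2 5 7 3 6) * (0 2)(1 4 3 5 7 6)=(0 4 3 1)(2 7 5 6)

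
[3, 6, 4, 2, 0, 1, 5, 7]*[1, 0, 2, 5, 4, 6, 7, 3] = [5, 7, 4, 2, 1, 0, 6, 3]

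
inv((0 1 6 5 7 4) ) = (0 4 7 5 6 1) 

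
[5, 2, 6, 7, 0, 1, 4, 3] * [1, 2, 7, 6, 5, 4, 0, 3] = [4, 7, 0, 3, 1, 2, 5, 6]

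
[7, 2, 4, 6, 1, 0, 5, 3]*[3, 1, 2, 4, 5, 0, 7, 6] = [6, 2, 5, 7, 1, 3, 0, 4]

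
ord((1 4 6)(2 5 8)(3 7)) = 6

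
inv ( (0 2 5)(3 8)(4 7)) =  (0 5 2)(3 8)(4 7)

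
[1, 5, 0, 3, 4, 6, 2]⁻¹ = [2, 0, 6, 3, 4, 1, 5]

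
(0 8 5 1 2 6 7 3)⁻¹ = (0 3 7 6 2 1 5 8)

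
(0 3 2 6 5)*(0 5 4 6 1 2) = (0 3)(1 2)(4 6)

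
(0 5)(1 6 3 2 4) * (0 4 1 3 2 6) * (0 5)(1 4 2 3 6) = (1 5 2 4 6 3)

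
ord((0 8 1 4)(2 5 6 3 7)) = 20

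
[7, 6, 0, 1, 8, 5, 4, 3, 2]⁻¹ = [2, 3, 8, 7, 6, 5, 1, 0, 4]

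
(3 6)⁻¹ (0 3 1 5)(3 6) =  (0 6 1 5)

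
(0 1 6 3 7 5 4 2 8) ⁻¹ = (0 8 2 4 5 7 3 6 1) 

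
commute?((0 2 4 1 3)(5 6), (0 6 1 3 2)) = no:(0 2 4 1 3)(5 6) * (0 6 1 3 2) = (1 2 4 3 6 5), (0 6 1 3 2) * (0 2 4 1 3)(5 6) = (0 5 6 3 4 1)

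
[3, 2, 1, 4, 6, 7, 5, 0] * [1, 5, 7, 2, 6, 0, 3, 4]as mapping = [0→2, 1→7, 2→5, 3→6, 4→3, 5→4, 6→0, 7→1]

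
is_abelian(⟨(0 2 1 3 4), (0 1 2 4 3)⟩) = no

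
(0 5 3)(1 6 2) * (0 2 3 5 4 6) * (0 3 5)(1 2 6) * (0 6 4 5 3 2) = (0 5 6 3 4 1 2)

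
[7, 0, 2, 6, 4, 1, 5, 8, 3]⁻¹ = [1, 5, 2, 8, 4, 6, 3, 0, 7]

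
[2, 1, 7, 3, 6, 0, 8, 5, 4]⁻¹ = [5, 1, 0, 3, 8, 7, 4, 2, 6]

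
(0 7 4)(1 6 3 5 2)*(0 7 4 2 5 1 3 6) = (0 4 7 2 3 1)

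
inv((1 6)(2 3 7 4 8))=(1 6)(2 8 4 7 3)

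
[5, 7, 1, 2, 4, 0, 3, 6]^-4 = [0, 7, 1, 2, 4, 5, 3, 6]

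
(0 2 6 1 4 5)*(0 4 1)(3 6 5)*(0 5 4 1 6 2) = (1 6 5)(2 4 3)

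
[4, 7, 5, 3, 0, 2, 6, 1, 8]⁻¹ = [4, 7, 5, 3, 0, 2, 6, 1, 8]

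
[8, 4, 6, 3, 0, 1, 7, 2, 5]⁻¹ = [4, 5, 7, 3, 1, 8, 2, 6, 0]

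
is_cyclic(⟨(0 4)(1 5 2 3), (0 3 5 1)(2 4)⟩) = no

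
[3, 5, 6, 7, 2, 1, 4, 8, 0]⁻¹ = [8, 5, 4, 0, 6, 1, 2, 3, 7]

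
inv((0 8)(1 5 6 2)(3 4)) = (0 8)(1 2 6 5)(3 4)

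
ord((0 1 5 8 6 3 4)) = 7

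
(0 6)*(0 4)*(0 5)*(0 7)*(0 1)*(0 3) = (0 6 4 5 7 1 3)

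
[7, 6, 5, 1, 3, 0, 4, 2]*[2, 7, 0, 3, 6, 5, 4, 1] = [1, 4, 5, 7, 3, 2, 6, 0]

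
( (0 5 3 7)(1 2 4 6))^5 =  (0 5 3 7)(1 2 4 6)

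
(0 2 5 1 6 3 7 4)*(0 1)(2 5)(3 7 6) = (0 5)(1 3 6 7 4)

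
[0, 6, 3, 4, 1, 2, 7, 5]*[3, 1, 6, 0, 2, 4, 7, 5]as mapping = [0→3, 1→7, 2→0, 3→2, 4→1, 5→6, 6→5, 7→4]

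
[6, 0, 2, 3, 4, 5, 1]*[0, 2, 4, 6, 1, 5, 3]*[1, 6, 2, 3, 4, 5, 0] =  [3, 1, 4, 0, 6, 5, 2]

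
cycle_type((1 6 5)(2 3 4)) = 3^2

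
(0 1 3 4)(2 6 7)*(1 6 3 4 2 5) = (0 6 7 5 1 4)(2 3)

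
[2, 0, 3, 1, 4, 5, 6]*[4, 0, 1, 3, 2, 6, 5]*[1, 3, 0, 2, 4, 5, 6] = [3, 4, 2, 1, 0, 6, 5]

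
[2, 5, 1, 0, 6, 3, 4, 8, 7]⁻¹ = [3, 2, 0, 5, 6, 1, 4, 8, 7]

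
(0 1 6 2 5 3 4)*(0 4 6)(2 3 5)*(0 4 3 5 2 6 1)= (1 4 3)(2 6 5)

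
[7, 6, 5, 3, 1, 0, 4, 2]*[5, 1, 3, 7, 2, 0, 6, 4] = [4, 6, 0, 7, 1, 5, 2, 3] 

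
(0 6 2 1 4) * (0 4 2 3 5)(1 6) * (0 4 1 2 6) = (0 2)(1 6 3 5 4)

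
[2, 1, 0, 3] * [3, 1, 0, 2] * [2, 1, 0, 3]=[2, 1, 3, 0]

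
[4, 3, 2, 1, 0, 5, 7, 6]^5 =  [4, 3, 2, 1, 0, 5, 7, 6]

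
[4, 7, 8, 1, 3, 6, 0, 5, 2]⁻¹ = [6, 3, 8, 4, 0, 7, 5, 1, 2]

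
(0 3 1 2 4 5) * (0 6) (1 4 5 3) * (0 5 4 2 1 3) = (0 3 2 4) (5 6) 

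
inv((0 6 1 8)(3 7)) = (0 8 1 6)(3 7)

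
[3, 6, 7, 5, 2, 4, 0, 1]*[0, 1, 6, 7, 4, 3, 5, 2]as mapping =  [0→7, 1→5, 2→2, 3→3, 4→6, 5→4, 6→0, 7→1]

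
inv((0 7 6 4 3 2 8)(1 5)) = (0 8 2 3 4 6 7)(1 5)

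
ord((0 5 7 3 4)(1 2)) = 10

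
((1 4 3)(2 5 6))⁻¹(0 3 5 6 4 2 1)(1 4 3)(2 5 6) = (0 1 6 2 3 5 4)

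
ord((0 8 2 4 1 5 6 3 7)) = 9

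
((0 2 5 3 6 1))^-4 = (0 5 6)(1 2 3)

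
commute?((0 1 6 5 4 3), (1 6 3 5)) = no:(0 1 6 5 4 3)*(1 6 3 5) = (0 6 1 3)(4 5), (1 6 3 5)*(0 1 6 5 4 3) = (0 1 5 6)(3 4)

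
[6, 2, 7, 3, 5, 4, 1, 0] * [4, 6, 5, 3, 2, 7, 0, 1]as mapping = [0→0, 1→5, 2→1, 3→3, 4→7, 5→2, 6→6, 7→4]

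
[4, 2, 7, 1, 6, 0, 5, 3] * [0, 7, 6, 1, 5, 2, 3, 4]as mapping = [0→5, 1→6, 2→4, 3→7, 4→3, 5→0, 6→2, 7→1]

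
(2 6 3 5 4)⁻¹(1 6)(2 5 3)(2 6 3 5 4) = (1 3)(4 5 6)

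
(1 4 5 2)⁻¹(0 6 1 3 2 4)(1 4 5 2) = (0 6 4 3 1 5)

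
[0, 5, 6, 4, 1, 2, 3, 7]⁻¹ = [0, 4, 5, 6, 3, 1, 2, 7]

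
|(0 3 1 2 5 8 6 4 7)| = 9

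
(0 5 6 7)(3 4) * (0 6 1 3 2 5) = (1 3 4 2 5)(6 7)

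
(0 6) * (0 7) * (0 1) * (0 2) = (0 6 7 1 2)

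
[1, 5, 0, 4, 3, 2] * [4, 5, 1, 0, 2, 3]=[5, 3, 4, 2, 0, 1]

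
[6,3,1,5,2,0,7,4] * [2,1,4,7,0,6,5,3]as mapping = [0→5,1→7,2→1,3→6,4→4,5→2,6→3,7→0]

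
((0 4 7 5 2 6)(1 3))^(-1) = (0 6 2 5 7 4)(1 3)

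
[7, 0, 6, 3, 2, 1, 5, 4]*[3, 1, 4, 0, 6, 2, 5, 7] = [7, 3, 5, 0, 4, 1, 2, 6]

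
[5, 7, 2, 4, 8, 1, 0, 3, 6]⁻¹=[6, 5, 2, 7, 3, 0, 8, 1, 4]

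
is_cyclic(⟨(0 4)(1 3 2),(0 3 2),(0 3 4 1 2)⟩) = no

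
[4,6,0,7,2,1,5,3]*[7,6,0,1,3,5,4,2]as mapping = [0→3,1→4,2→7,3→2,4→0,5→6,6→5,7→1]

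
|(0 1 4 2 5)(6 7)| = 10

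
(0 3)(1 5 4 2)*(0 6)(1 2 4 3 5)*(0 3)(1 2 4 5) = (0 1 2 4 5)(3 6)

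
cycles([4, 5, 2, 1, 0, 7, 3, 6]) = (0 4)(1 5 7 6 3)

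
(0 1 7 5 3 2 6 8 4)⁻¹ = (0 4 8 6 2 3 5 7 1)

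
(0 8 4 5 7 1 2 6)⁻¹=(0 6 2 1 7 5 4 8)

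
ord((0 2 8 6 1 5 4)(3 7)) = 14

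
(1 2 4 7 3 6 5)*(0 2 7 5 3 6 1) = (0 2 4 5)(1 7 6 3)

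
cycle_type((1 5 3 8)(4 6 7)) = 3.4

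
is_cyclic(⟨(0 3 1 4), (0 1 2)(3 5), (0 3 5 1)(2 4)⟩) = no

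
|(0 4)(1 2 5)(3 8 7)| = 6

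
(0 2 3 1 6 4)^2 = (0 3 6)(1 4 2)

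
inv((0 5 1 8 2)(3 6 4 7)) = (0 2 8 1 5)(3 7 4 6)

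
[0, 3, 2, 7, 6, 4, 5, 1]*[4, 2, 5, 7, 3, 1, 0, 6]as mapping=[0→4, 1→7, 2→5, 3→6, 4→0, 5→3, 6→1, 7→2]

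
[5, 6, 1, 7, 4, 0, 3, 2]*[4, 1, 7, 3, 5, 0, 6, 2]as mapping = [0→0, 1→6, 2→1, 3→2, 4→5, 5→4, 6→3, 7→7]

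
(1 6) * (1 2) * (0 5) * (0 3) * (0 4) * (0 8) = (0 5 3 4 8)(1 6 2)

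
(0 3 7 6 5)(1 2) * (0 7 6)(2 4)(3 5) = (0 5 7)(1 4 2)(3 6)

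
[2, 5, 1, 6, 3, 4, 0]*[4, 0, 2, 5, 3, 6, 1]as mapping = [0→2, 1→6, 2→0, 3→1, 4→5, 5→3, 6→4]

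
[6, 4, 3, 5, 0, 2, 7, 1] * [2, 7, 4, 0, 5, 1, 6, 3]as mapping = [0→6, 1→5, 2→0, 3→1, 4→2, 5→4, 6→3, 7→7]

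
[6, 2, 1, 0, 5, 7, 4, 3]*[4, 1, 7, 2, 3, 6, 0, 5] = [0, 7, 1, 4, 6, 5, 3, 2]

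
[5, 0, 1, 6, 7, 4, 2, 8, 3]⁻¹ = [1, 2, 6, 8, 5, 0, 3, 4, 7]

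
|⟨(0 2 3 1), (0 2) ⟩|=24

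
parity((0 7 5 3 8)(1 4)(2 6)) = even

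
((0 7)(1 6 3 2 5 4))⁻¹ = (0 7)(1 4 5 2 3 6)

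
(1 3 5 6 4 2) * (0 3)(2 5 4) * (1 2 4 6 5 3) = (0 1)(3 6 4)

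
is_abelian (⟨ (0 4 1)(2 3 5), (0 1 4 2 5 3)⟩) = no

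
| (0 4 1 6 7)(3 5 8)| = 15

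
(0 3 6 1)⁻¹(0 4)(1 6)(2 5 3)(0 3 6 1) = (0 1)(2 5 6)(3 4)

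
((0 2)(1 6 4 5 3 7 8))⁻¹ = (0 2)(1 8 7 3 5 4 6)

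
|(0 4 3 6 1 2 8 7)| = 8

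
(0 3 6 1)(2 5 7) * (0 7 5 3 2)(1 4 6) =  (0 2 3 1 7)(4 6)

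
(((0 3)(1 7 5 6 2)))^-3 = (0 3)(1 5 2 7 6)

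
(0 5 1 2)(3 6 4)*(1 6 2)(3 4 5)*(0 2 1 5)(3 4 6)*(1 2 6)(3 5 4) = (0 3 2 6)(1 4)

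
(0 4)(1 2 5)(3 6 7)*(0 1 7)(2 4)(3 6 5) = (0 2 3 5 7 6)(1 4)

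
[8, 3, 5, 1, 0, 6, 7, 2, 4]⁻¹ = [4, 3, 7, 1, 8, 2, 5, 6, 0]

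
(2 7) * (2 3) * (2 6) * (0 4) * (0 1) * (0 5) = (0 4 1 5)(2 7 3 6)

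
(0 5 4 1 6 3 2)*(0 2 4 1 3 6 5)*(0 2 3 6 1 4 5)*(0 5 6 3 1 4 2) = (1 5 2)(3 6 4)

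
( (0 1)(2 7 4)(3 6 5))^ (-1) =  (0 1)(2 4 7)(3 5 6)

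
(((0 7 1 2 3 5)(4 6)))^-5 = (0 7 1 2 3 5)(4 6)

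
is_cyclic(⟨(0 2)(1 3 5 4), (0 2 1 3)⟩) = no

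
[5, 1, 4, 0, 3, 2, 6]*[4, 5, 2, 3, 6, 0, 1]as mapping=[0→0, 1→5, 2→6, 3→4, 4→3, 5→2, 6→1]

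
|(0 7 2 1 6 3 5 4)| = 8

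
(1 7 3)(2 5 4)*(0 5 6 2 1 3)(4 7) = (0 5 7)(1 4)(2 6)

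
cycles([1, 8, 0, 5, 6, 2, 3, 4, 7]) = (0 1 8 7 4 6 3 5 2)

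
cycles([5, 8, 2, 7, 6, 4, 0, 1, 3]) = (0 5 4 6)(1 8 3 7)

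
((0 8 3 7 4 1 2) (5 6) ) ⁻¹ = (0 2 1 4 7 3 8) (5 6) 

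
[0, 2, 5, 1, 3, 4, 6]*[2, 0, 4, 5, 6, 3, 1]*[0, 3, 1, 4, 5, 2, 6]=[1, 5, 4, 0, 2, 6, 3]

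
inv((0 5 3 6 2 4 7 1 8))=(0 8 1 7 4 2 6 3 5)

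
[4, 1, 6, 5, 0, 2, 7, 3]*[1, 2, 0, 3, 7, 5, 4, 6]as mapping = [0→7, 1→2, 2→4, 3→5, 4→1, 5→0, 6→6, 7→3]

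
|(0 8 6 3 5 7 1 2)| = 8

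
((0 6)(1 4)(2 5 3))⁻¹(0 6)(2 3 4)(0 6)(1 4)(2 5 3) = (0 6)(1 5 2)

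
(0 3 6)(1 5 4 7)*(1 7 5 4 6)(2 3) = (0 2 3 1 4 5 6)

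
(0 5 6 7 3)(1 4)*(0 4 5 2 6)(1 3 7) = (0 2 6 1 5)(3 4)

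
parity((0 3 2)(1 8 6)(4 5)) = odd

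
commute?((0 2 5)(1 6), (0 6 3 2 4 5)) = no:(0 2 5)(1 6)*(0 6 3 2 4 5) = (0 4 5 6 1 3 2), (0 6 3 2 4 5)*(0 2 5)(1 6) = (0 1 6 3 5 2 4)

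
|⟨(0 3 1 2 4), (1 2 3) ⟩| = 60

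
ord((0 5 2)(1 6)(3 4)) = 6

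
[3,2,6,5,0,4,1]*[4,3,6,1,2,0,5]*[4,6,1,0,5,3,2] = [6,2,3,4,5,1,0]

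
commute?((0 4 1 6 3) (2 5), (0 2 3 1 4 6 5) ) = no:(0 4 1 6 3) (2 5) * (0 2 3 1 4 6 5) = (0 6 1 5 3 2), (0 2 3 1 4 6 5) * (0 4 1 6 3) (2 5) = (0 5 4 3 6 2) 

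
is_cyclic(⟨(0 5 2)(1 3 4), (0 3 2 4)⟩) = no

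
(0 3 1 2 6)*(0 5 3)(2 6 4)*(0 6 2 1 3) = (0 6 5)(1 2 4)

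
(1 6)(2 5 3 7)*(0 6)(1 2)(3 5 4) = (0 6 2 4 3 7 1)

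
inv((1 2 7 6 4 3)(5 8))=(1 3 4 6 7 2)(5 8)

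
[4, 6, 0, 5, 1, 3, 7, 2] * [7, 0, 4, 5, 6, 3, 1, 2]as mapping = [0→6, 1→1, 2→7, 3→3, 4→0, 5→5, 6→2, 7→4]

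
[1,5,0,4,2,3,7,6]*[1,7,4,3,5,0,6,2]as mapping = [0→7,1→0,2→1,3→5,4→4,5→3,6→2,7→6]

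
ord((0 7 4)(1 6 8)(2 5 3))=3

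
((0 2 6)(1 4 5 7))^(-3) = (1 4 5 7)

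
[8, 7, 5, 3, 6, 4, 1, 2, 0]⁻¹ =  [8, 6, 7, 3, 5, 2, 4, 1, 0]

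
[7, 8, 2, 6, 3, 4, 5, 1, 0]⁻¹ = [8, 7, 2, 4, 5, 6, 3, 0, 1]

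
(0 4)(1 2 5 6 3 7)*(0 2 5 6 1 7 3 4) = (1 5)(2 6 4)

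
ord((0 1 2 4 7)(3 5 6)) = 15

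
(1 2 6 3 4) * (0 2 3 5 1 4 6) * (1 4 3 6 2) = (0 1 6 5 4 3 2) 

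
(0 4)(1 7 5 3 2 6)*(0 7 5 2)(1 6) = (0 4 7 2 1 5 3)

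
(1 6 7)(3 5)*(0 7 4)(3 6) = (0 7 1 3 5 6 4)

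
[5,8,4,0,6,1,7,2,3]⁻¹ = [3,5,7,8,2,0,4,6,1]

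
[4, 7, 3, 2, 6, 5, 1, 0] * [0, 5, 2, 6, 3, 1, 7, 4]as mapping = [0→3, 1→4, 2→6, 3→2, 4→7, 5→1, 6→5, 7→0]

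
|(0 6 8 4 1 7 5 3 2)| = 9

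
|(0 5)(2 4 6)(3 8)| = 6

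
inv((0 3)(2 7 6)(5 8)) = (0 3)(2 6 7)(5 8)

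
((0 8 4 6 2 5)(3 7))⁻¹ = (0 5 2 6 4 8)(3 7)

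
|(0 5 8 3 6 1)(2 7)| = 6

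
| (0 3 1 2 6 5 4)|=7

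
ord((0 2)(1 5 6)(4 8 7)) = 6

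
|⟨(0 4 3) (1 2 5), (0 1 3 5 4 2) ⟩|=6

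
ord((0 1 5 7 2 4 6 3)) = 8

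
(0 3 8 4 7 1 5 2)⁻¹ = (0 2 5 1 7 4 8 3)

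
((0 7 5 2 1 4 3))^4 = (0 1 7 4 5 3 2)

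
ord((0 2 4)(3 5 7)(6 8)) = 6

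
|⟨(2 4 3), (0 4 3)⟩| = 12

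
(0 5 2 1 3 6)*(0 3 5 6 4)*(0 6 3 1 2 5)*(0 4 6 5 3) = (1 4 5 3 6)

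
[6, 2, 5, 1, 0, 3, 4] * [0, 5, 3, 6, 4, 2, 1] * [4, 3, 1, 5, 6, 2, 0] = [3, 5, 1, 2, 4, 0, 6]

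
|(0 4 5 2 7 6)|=6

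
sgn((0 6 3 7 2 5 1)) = 1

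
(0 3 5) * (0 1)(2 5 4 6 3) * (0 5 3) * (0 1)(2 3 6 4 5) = (0 3 5)(1 2 6)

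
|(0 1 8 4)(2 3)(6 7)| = 4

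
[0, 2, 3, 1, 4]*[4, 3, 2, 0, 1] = [4, 2, 0, 3, 1]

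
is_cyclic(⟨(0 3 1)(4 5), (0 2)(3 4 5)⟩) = no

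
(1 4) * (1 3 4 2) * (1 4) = (1 2 4 3)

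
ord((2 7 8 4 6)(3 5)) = 10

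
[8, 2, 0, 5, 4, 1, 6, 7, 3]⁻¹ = [2, 5, 1, 8, 4, 3, 6, 7, 0]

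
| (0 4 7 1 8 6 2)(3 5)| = 14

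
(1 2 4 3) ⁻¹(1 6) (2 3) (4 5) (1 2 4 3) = (1 4) (2 6) (3 5) 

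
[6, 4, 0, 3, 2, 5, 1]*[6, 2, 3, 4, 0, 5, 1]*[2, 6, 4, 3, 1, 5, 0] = [6, 2, 0, 1, 3, 5, 4]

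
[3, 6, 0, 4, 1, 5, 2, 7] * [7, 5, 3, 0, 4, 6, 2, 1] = [0, 2, 7, 4, 5, 6, 3, 1]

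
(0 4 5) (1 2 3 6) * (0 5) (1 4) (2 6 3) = (0 1 6 4) 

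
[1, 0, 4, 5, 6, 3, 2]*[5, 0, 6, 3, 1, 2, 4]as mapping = [0→0, 1→5, 2→1, 3→2, 4→4, 5→3, 6→6]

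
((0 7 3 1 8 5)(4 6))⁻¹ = (0 5 8 1 3 7)(4 6)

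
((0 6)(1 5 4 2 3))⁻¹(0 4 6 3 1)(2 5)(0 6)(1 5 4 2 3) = (0 1 5 6 2)(3 4)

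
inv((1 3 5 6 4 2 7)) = (1 7 2 4 6 5 3)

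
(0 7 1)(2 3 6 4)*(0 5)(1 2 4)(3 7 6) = (0 6 1 5)(2 7)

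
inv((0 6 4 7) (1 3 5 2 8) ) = (0 7 4 6) (1 8 2 5 3) 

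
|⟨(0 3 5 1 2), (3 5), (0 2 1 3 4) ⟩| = 720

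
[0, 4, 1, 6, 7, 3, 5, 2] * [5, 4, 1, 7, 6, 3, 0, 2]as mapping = [0→5, 1→6, 2→4, 3→0, 4→2, 5→7, 6→3, 7→1]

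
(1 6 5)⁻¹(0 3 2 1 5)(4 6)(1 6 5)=(0 3 2 6 1)(4 5)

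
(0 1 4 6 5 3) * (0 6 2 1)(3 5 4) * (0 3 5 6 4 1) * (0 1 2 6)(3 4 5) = (0 4 6 2 1 3 5)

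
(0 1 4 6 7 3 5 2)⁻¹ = (0 2 5 3 7 6 4 1)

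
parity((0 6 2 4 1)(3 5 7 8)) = odd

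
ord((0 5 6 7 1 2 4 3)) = 8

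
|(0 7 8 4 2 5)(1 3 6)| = 6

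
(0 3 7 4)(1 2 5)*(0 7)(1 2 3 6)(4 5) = (0 6 1 3)(2 4 7 5)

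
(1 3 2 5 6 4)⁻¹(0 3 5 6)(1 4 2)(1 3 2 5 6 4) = (0 2 6 4)(1 5 3)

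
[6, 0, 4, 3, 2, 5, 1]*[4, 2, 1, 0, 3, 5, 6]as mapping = [0→6, 1→4, 2→3, 3→0, 4→1, 5→5, 6→2]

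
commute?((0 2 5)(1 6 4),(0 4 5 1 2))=no:(0 2 5)(1 6 4) * (0 4 5 1 2)=(1 6 5 4 2),(0 4 5 1 2) * (0 2 5)(1 6 4)=(0 1 5 6 4)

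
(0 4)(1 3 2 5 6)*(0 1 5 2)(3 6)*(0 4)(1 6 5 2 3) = (1 5)(2 3 4 6)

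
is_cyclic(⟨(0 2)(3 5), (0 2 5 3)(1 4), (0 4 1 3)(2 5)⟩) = no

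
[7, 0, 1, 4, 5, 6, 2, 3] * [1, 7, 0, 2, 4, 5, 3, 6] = [6, 1, 7, 4, 5, 3, 0, 2]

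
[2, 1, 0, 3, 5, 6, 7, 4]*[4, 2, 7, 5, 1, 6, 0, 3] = [7, 2, 4, 5, 6, 0, 3, 1]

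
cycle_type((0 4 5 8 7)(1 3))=2.5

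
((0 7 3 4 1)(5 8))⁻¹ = (0 1 4 3 7)(5 8)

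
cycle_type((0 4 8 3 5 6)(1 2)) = 2.6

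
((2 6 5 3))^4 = ()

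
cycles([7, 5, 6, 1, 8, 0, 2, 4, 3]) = (0 7 4 8 3 1 5)(2 6)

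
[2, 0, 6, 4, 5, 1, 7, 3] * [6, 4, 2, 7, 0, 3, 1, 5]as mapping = [0→2, 1→6, 2→1, 3→0, 4→3, 5→4, 6→5, 7→7]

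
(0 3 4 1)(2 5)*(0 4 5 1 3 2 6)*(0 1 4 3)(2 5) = (0 5 6 1 3 2 4)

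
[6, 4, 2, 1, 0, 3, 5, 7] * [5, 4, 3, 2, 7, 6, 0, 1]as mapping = [0→0, 1→7, 2→3, 3→4, 4→5, 5→2, 6→6, 7→1]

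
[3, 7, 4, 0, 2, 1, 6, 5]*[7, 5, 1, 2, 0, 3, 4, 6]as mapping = [0→2, 1→6, 2→0, 3→7, 4→1, 5→5, 6→4, 7→3]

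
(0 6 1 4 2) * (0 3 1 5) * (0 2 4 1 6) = (2 3 6 5)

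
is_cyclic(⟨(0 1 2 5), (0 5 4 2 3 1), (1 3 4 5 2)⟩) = no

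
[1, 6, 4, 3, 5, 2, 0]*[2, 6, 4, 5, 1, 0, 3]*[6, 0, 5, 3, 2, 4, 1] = [1, 3, 0, 4, 6, 2, 5]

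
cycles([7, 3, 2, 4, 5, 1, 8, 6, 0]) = (0 7 6 8)(1 3 4 5)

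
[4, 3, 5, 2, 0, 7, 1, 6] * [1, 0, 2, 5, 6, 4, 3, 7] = [6, 5, 4, 2, 1, 7, 0, 3]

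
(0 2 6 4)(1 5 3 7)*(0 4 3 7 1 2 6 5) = (0 6 3 1)(2 5 7)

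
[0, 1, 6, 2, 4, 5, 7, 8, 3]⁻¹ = [0, 1, 3, 8, 4, 5, 2, 6, 7]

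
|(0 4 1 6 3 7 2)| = 7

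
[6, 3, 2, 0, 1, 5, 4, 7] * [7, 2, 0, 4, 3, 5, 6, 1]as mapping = [0→6, 1→4, 2→0, 3→7, 4→2, 5→5, 6→3, 7→1]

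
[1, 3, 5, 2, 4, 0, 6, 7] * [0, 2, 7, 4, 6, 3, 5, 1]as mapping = [0→2, 1→4, 2→3, 3→7, 4→6, 5→0, 6→5, 7→1]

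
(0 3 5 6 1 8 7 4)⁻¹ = (0 4 7 8 1 6 5 3)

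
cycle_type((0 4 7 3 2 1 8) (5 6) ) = 2.7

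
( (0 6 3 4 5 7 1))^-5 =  (0 3 5 1 6 4 7)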